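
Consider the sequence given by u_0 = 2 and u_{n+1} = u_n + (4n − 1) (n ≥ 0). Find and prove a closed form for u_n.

Claim: u_n = 2n^2 − 3n + 2.

Base case: u_0 = 2, and 2·0^2 − 3·0 + 2 = 2.
Assume u_j = 2j^2 − 3j + 2.
Then u_{j+1} = u_j + (4j − 1) = (2j^2 − 3j + 2) + (4j − 1) = 2j^2 + j + 1,
and 2·(j+1)^2 − 3·(j+1) + 2 = 2j^2 + j + 1.
By induction, u_n = 2n^2 − 3n + 2 for all n ≥ 0.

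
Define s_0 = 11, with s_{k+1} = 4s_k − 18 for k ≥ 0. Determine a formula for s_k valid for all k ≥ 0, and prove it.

Claim: s_k = 5·4^k + 6.

Base case: s_0 = 11, and 5·4^0 + 6 = 5 + 6 = 11.
Assume s_m = 5·4^m + 6 for some m ≥ 0.
Then s_{m+1} = 4s_m − 18 = 4·(5·4^m + 6) − 18 = 20·4^m + 24 − 18 = 5·4^{m+1} + 6.
So the formula holds for m+1, and by induction s_k = 5·4^k + 6 for all k ≥ 0.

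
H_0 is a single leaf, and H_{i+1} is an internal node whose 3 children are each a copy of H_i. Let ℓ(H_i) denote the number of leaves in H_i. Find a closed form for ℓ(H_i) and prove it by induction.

Claim: ℓ(H_i) = 3^i.

Base case: ℓ(H_0) = 1, and 3^0 = 1.
Assume ℓ(H_k) = 3^k.
Then ℓ(H_{k+1}) = 3·ℓ(H_k) = 3·3^k = 3^{k+1}.
Hence ℓ(H_i) = 3^i for every i ≥ 0, by induction.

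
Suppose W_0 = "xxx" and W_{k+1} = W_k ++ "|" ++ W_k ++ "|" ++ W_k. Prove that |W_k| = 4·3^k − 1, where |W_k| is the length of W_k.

Base case: |W_0| = 3, and 4·3^0 − 1 = 3.
Assume |W_r| = 4·3^r − 1.
Then |W_{r+1}| = 3|W_r| + 2 = 3(4·3^r − 1) + 2 = 4·3^{r+1} − 3 + 2 = 4·3^{r+1} − 1.
Hence |W_k| = 4·3^k − 1 for every k ≥ 0, by induction.

|W_k| = 4·3^k − 1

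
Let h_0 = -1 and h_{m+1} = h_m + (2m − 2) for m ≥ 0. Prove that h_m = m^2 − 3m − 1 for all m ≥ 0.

Base case: h_0 = -1, and 0^2 − 3·0 − 1 = -1.
Assume h_k = k^2 − 3k − 1.
Then h_{k+1} = h_k + (2k − 2) = (k^2 − 3k − 1) + (2k − 2) = k^2 − k − 3,
and (k+1)^2 − 3·(k+1) − 1 = k^2 − k − 3.
This completes the inductive step, so h_m = m^2 − 3m − 1 for all m ≥ 0.

h_m = m^2 − 3m − 1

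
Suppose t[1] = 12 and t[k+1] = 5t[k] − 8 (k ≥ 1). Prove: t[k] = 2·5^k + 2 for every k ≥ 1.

Base case: t[1] = 12, and 2·5^1 + 2 = 10 + 2 = 12.
Assume t[j] = 2·5^j + 2 for some j ≥ 1.
Then t[j+1] = 5t[j] − 8 = 5·(2·5^j + 2) − 8 = 10·5^j + 10 − 8 = 2·5^{j+1} + 2.
Hence t[k] = 2·5^k + 2 for every k ≥ 1, by induction.

t[k] = 2·5^k + 2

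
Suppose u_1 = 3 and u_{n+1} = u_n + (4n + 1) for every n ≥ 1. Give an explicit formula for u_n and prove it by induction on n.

Claim: u_n = 2n^2 − n + 2.

Base case: u_1 = 3, and 2·1^2 − 1 + 2 = 3.
Assume u_k = 2k^2 − k + 2.
Then u_{k+1} = u_k + (4k + 1) = (2k^2 − k + 2) + (4k + 1) = 2k^2 + 3k + 3,
and 2·(k+1)^2 − (k+1) + 2 = 2k^2 + 3k + 3.
This completes the inductive step, so u_n = 2n^2 − n + 2 for all n ≥ 1.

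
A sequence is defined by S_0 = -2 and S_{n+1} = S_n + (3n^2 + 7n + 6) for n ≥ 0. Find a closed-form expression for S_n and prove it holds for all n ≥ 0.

Claim: S_n = n^3 + 2n^2 + 3n − 2.

Base case: S_0 = -2, and 0^3 + 2·0^2 + 3·0 − 2 = -2.
Assume S_r = r^3 + 2r^2 + 3r − 2.
Then S_{r+1} = S_r + (3r^2 + 7r + 6) = (r^3 + 2r^2 + 3r − 2) + (3r^2 + 7r + 6) = r^3 + 5r^2 + 10r + 4,
and (r+1)^3 + 2·(r+1)^2 + 3·(r+1) − 2 = r^3 + 5r^2 + 10r + 4.
By induction, S_n = n^3 + 2n^2 + 3n − 2 for all n ≥ 0.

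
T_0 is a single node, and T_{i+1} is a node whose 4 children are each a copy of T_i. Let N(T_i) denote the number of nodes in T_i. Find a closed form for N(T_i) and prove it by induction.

Claim: N(T_i) = (4^{i+1} − 1)/3.

Base case: N(T_0) = 1, and (4^{0+1} − 1)/3 = 1.
Assume N(T_k) = (4^{k+1} − 1)/3.
Then N(T_{k+1}) = 1 + 4N(T_k) = 1 + 4·(4^{k+1} − 1)/3 = 1 + (4^{k+2} − 4)/3 = (3 + 4^{k+2} − 4)/3 = (4^{k+2} − 1)/3.
So the formula holds for k+1, and by induction N(T_i) = (4^{i+1} − 1)/3 for all i ≥ 0.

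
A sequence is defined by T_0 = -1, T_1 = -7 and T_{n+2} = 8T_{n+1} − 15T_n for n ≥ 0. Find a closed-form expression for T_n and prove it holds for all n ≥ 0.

Claim: T_n = 3^n − 2·5^n.

Base cases: T_0 = -1 and 3^0 − 2·5^0 = -1; T_1 = -7 and 3^1 − 2·5^1 = -7.
Assume T_j = 3^j − 2·5^j for all 0 ≤ j ≤ k, where k ≥ 1.
Then T_{k+1} = 8T_k − 15T_{k−1} = 8·(3^k − 2·5^k) − 15·(3^{k−1} − 2·5^{k−1}) = (8·3 − 15)3^{k−1} − 2·(8·5 − 15)5^{k−1} = 9·3^{k−1} − 50·5^{k−1} = 3^{k+1} − 2·5^{k+1}.
Hence T_n = 3^n − 2·5^n for every n ≥ 0, by strong induction.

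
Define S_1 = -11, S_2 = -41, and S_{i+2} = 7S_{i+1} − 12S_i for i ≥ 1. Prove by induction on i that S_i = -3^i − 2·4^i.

Base cases: S_1 = -11 and -3^1 − 2·4^1 = -11; S_2 = -41 and -3^2 − 2·4^2 = -41.
Assume S_j = -3^j − 2·4^j for all 1 ≤ j ≤ k, where k ≥ 2.
Then S_{k+1} = 7S_k − 12S_{k−1} = 7·(-3^k − 2·4^k) − 12·(-3^{k−1} − 2·4^{k−1}) = -(7·3 − 12)3^{k−1} − 2·(7·4 − 12)4^{k−1} = -9·3^{k−1} − 32·4^{k−1} = -3^{k+1} − 2·4^{k+1}.
This completes the inductive step, so S_i = -3^i − 2·4^i for all i ≥ 1.

S_i = -3^i − 2·4^i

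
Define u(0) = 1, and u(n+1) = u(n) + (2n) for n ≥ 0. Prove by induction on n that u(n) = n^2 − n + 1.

Base case: u(0) = 1, and 0^2 − 0 + 1 = 1.
Assume u(r) = r^2 − r + 1.
Then u(r+1) = u(r) + (2r) = (r^2 − r + 1) + (2r) = r^2 + r + 1,
and (r+1)^2 − (r+1) + 1 = r^2 + r + 1.
Hence u(n) = n^2 − n + 1 for every n ≥ 0, by induction.

u(n) = n^2 − n + 1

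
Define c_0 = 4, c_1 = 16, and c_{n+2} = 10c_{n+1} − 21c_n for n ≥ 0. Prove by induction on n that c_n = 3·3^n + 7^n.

Base cases: c_0 = 4 and 3·3^0 + 7^0 = 4; c_1 = 16 and 3·3^1 + 7^1 = 16.
Assume c_j = 3·3^j + 7^j for all 0 ≤ j ≤ m, where m ≥ 1.
Then c_{m+1} = 10c_m − 21c_{m−1} = 10·(3·3^m + 7^m) − 21·(3·3^{m−1} + 7^{m−1}) = 3·(10·3 − 21)3^{m−1} + (10·7 − 21)7^{m−1} = 27·3^{m−1} + 49·7^{m−1} = 3·3^{m+1} + 7^{m+1}.
By strong induction, c_n = 3·3^n + 7^n for all n ≥ 0.

c_n = 3·3^n + 7^n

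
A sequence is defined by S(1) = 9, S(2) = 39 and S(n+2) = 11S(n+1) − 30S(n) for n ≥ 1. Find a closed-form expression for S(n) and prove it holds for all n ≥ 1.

Claim: S(n) = 3·5^n − 6^n.

Base cases: S(1) = 9 and 3·5^1 − 6^1 = 9; S(2) = 39 and 3·5^2 − 6^2 = 39.
Assume S(j) = 3·5^j − 6^j for all 1 ≤ j ≤ m, where m ≥ 2.
Then S(m+1) = 11S(m) − 30S(m−1) = 11·(3·5^m − 6^m) − 30·(3·5^{m−1} − 6^{m−1}) = 3·(11·5 − 30)5^{m−1} − (11·6 − 30)6^{m−1} = 75·5^{m−1} − 36·6^{m−1} = 3·5^{m+1} − 6^{m+1}.
Hence S(n) = 3·5^n − 6^n for every n ≥ 1, by strong induction.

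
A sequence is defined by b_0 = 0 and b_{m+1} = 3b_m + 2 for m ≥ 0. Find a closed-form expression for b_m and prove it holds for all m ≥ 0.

Claim: b_m = 3^m − 1.

Base case: b_0 = 0, and 3^0 − 1 = 1 − 1 = 0.
Assume b_r = 3^r − 1 for some r ≥ 0.
Then b_{r+1} = 3b_r + 2 = 3·(3^r − 1) + 2 = 3^{r+1} − 3 + 2 = 3^{r+1} − 1.
So the formula holds for r+1, and by induction b_m = 3^m − 1 for all m ≥ 0.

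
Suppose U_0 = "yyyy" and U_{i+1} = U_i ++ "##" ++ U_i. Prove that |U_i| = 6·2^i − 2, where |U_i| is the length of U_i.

Base case: |U_0| = 4, and 6·2^0 − 2 = 4.
Assume |U_j| = 6·2^j − 2.
Then |U_{j+1}| = |U_j| + 2 + |U_j| = 2|U_j| + 2 = 2(6·2^j − 2) + 2 = 6·2^{j+1} − 4 + 2 = 6·2^{j+1} − 2.
This completes the inductive step, so |U_i| = 6·2^i − 2 for all i ≥ 0.

|U_i| = 6·2^i − 2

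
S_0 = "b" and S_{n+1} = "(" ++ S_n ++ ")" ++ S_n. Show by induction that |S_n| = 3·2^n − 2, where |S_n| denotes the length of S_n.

Base case: |S_0| = 1, and 3·2^0 − 2 = 1.
Assume |S_j| = 3·2^j − 2.
Then |S_{j+1}| = 1 + |S_j| + 1 + |S_j| = 2|S_j| + 2 = 2(3·2^j − 2) + 2 = 3·2^{j+1} − 4 + 2 = 3·2^{j+1} − 2.
Hence |S_n| = 3·2^n − 2 for every n ≥ 0, by induction.

|S_n| = 3·2^n − 2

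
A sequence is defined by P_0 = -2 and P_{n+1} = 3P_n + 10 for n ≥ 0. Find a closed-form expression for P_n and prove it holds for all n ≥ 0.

Claim: P_n = 3^{n+1} − 5.

Base case: P_0 = -2, and 3^{0+1} − 5 = 3 − 5 = -2.
Assume P_m = 3^{m+1} − 5 for some m ≥ 0.
Then P_{m+1} = 3P_m + 10 = 3·(3^{m+1} − 5) + 10 = 3^{m+2} − 15 + 10 = 3^{m+2} − 5.
So the formula holds for m+1, and by induction P_n = 3^{n+1} − 5 for all n ≥ 0.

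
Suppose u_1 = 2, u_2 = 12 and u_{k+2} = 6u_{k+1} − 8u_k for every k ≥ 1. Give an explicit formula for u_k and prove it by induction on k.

Claim: u_k = 4^k − 2^k.

Base cases: u_1 = 2 and 4^1 − 2^1 = 2; u_2 = 12 and 4^2 − 2^2 = 12.
Assume u_j = 4^j − 2^j for all 1 ≤ j ≤ r, where r ≥ 2.
Then u_{r+1} = 6u_r − 8u_{r−1} = 6·(4^r − 2^r) − 8·(4^{r−1} − 2^{r−1}) = (6·4 − 8)4^{r−1} − (6·2 − 8)2^{r−1} = 16·4^{r−1} − 4·2^{r−1} = 4^{r+1} − 2^{r+1}.
This completes the inductive step, so u_k = 4^k − 2^k for all k ≥ 1.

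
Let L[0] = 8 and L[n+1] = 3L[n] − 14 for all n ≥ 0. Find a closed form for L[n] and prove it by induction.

Claim: L[n] = 3^n + 7.

Base case: L[0] = 8, and 3^0 + 7 = 1 + 7 = 8.
Assume L[r] = 3^r + 7 for some r ≥ 0.
Then L[r+1] = 3L[r] − 14 = 3·(3^r + 7) − 14 = 3^{r+1} + 21 − 14 = 3^{r+1} + 7.
By induction, L[n] = 3^n + 7 for all n ≥ 0.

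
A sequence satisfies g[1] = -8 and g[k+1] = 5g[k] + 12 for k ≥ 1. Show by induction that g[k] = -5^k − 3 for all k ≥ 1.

Base case: g[1] = -8, and -5^1 − 3 = -5 − 3 = -8.
Assume g[r] = -5^r − 3 for some r ≥ 1.
Then g[r+1] = 5g[r] + 12 = 5·(-5^r − 3) + 12 = -5^{r+1} − 15 + 12 = -5^{r+1} − 3.
By induction, g[k] = -5^k − 3 for all k ≥ 1.

g[k] = -5^k − 3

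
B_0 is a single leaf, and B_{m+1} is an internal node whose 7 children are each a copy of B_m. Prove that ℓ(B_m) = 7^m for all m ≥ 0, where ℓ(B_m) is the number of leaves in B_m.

Base case: ℓ(B_0) = 1, and 7^0 = 1.
Assume ℓ(B_k) = 7^k.
Then ℓ(B_{k+1}) = 7·ℓ(B_k) = 7·7^k = 7^{k+1}.
This completes the inductive step, so ℓ(B_m) = 7^m for all m ≥ 0.

ℓ(B_m) = 7^m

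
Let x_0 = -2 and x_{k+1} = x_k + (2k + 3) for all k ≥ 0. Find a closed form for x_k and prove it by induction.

Claim: x_k = k^2 + 2k − 2.

Base case: x_0 = -2, and 0^2 + 2·0 − 2 = -2.
Assume x_r = r^2 + 2r − 2.
Then x_{r+1} = x_r + (2r + 3) = (r^2 + 2r − 2) + (2r + 3) = r^2 + 4r + 1,
and (r+1)^2 + 2·(r+1) − 2 = r^2 + 4r + 1.
This completes the inductive step, so x_k = k^2 + 2k − 2 for all k ≥ 0.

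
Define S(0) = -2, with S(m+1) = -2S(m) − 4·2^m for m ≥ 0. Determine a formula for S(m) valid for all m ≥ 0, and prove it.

Claim: S(m) = -(-2)^m − 2^m.

Base case: S(0) = -2, and -(-2)^0 − 2^0 = -1 − 1 = -2.
Assume S(r) = -(-2)^r − 2^r for some r ≥ 0.
Then S(r+1) = -2S(r) − 4·2^r = -2·(-(-2)^r − 2^r) − 4·2^r = -(-2)^{r+1} + 2·2^r − 4·2^r = -(-2)^{r+1} − 2·2^r = -(-2)^{r+1} − 2^{r+1}.
Hence S(m) = -(-2)^m − 2^m for every m ≥ 0, by induction.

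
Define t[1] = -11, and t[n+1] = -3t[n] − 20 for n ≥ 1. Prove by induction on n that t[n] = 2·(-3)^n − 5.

Base case: t[1] = -11, and 2·(-3)^1 − 5 = -6 − 5 = -11.
Assume t[k] = 2·(-3)^k − 5 for some k ≥ 1.
Then t[k+1] = -3t[k] − 20 = -3·(2·(-3)^k − 5) − 20 = -6·(-3)^k + 15 − 20 = 2·(-3)^{k+1} − 5.
Hence t[n] = 2·(-3)^n − 5 for every n ≥ 1, by induction.

t[n] = 2·(-3)^n − 5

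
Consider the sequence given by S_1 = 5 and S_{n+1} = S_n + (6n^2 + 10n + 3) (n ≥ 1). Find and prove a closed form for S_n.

Claim: S_n = 2n^3 + 2n^2 − n + 2.

Base case: S_1 = 5, and 2·1^3 + 2·1^2 − 1 + 2 = 5.
Assume S_r = 2r^3 + 2r^2 − r + 2.
Then S_{r+1} = S_r + (6r^2 + 10r + 3) = (2r^3 + 2r^2 − r + 2) + (6r^2 + 10r + 3) = 2r^3 + 8r^2 + 9r + 5,
and 2·(r+1)^3 + 2·(r+1)^2 − (r+1) + 2 = 2r^3 + 8r^2 + 9r + 5.
Hence S_n = 2n^3 + 2n^2 − n + 2 for every n ≥ 1, by induction.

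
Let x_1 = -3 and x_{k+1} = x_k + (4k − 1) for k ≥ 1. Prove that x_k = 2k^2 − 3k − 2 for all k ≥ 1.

Base case: x_1 = -3, and 2·1^2 − 3·1 − 2 = -3.
Assume x_r = 2r^2 − 3r − 2.
Then x_{r+1} = x_r + (4r − 1) = (2r^2 − 3r − 2) + (4r − 1) = 2r^2 + r − 3,
and 2·(r+1)^2 − 3·(r+1) − 2 = 2r^2 + r − 3.
Hence x_k = 2k^2 − 3k − 2 for every k ≥ 1, by induction.

x_k = 2k^2 − 3k − 2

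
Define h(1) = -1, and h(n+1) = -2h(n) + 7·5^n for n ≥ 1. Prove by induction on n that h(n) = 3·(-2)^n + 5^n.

Base case: h(1) = -1, and 3·(-2)^1 + 5^1 = -6 + 5 = -1.
Assume h(r) = 3·(-2)^r + 5^r for some r ≥ 1.
Then h(r+1) = -2h(r) + 7·5^r = -2·(3·(-2)^r + 5^r) + 7·5^r = 3·(-2)^{r+1} − 2·5^r + 7·5^r = 3·(-2)^{r+1} + 5·5^r = 3·(-2)^{r+1} + 5^{r+1}.
So the formula holds for r+1, and by induction h(n) = 3·(-2)^n + 5^n for all n ≥ 1.

h(n) = 3·(-2)^n + 5^n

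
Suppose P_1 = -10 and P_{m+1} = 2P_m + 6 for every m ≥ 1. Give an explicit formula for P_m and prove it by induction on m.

Claim: P_m = -2^{m+1} − 6.

Base case: P_1 = -10, and -2^{1+1} − 6 = -4 − 6 = -10.
Assume P_k = -2^{k+1} − 6 for some k ≥ 1.
Then P_{k+1} = 2P_k + 6 = 2·(-2^{k+1} − 6) + 6 = -2^{k+2} − 12 + 6 = -2^{k+2} − 6.
This completes the inductive step, so P_m = -2^{m+1} − 6 for all m ≥ 1.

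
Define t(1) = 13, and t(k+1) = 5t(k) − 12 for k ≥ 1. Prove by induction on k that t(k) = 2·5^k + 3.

Base case: t(1) = 13, and 2·5^1 + 3 = 10 + 3 = 13.
Assume t(r) = 2·5^r + 3 for some r ≥ 1.
Then t(r+1) = 5t(r) − 12 = 5·(2·5^r + 3) − 12 = 10·5^r + 15 − 12 = 2·5^{r+1} + 3.
By induction, t(k) = 2·5^k + 3 for all k ≥ 1.

t(k) = 2·5^k + 3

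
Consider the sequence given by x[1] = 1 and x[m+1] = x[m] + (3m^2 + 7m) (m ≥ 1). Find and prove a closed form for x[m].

Claim: x[m] = m^3 + 2m^2 − 3m + 1.

Base case: x[1] = 1, and 1^3 + 2·1^2 − 3·1 + 1 = 1.
Assume x[j] = j^3 + 2j^2 − 3j + 1.
Then x[j+1] = x[j] + (3j^2 + 7j) = (j^3 + 2j^2 − 3j + 1) + (3j^2 + 7j) = j^3 + 5j^2 + 4j + 1,
and (j+1)^3 + 2·(j+1)^2 − 3·(j+1) + 1 = j^3 + 5j^2 + 4j + 1.
Hence x[m] = m^3 + 2m^2 − 3m + 1 for every m ≥ 1, by induction.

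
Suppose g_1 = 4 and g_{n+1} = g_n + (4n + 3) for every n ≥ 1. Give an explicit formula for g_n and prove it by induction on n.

Claim: g_n = 2n^2 + n + 1.

Base case: g_1 = 4, and 2·1^2 + 1 + 1 = 4.
Assume g_m = 2m^2 + m + 1.
Then g_{m+1} = g_m + (4m + 3) = (2m^2 + m + 1) + (4m + 3) = 2m^2 + 5m + 4,
and 2·(m+1)^2 + (m+1) + 1 = 2m^2 + 5m + 4.
This completes the inductive step, so g_n = 2n^2 + n + 1 for all n ≥ 1.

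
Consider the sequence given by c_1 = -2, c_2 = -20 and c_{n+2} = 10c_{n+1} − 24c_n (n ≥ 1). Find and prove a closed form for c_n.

Claim: c_n = -6^n + 4^n.

Base cases: c_1 = -2 and -6^1 + 4^1 = -2; c_2 = -20 and -6^2 + 4^2 = -20.
Assume c_j = -6^j + 4^j for all 1 ≤ j ≤ k, where k ≥ 2.
Then c_{k+1} = 10c_k − 24c_{k−1} = 10·(-6^k + 4^k) − 24·(-6^{k−1} + 4^{k−1}) = -(10·6 − 24)6^{k−1} + (10·4 − 24)4^{k−1} = -36·6^{k−1} + 16·4^{k−1} = -6^{k+1} + 4^{k+1}.
So the formula holds for k+1, and by strong induction c_n = -6^n + 4^n for all n ≥ 1.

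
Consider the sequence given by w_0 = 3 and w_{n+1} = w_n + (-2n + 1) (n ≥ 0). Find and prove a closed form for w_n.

Claim: w_n = -n^2 + 2n + 3.

Base case: w_0 = 3, and -0^2 + 2·0 + 3 = 3.
Assume w_j = -j^2 + 2j + 3.
Then w_{j+1} = w_j + (-2j + 1) = (-j^2 + 2j + 3) + (-2j + 1) = -j^2 + 4,
and -(j+1)^2 + 2·(j+1) + 3 = -j^2 + 4.
This completes the inductive step, so w_n = -n^2 + 2n + 3 for all n ≥ 0.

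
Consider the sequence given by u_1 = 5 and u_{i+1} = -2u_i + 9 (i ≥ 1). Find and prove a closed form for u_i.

Claim: u_i = -(-2)^i + 3.

Base case: u_1 = 5, and -(-2)^1 + 3 = 2 + 3 = 5.
Assume u_j = -(-2)^j + 3 for some j ≥ 1.
Then u_{j+1} = -2u_j + 9 = -2·(-(-2)^j + 3) + 9 = 2·(-2)^j − 6 + 9 = -(-2)^{j+1} + 3.
So the formula holds for j+1, and by induction u_i = -(-2)^i + 3 for all i ≥ 1.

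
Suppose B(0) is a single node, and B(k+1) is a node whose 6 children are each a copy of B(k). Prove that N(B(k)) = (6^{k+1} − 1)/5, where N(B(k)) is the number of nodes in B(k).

Base case: N(B(0)) = 1, and (6^{0+1} − 1)/5 = 1.
Assume N(B(m)) = (6^{m+1} − 1)/5.
Then N(B(m+1)) = 1 + 6N(B(m)) = 1 + 6·(6^{m+1} − 1)/5 = 1 + (6^{m+2} − 6)/5 = (5 + 6^{m+2} − 6)/5 = (6^{m+2} − 1)/5.
Hence N(B(k)) = (6^{k+1} − 1)/5 for every k ≥ 0, by induction.

N(B(k)) = (6^{k+1} − 1)/5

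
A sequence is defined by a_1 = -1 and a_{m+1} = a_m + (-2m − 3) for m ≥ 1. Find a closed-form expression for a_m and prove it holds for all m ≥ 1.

Claim: a_m = -m^2 − 2m + 2.

Base case: a_1 = -1, and -1^2 − 2·1 + 2 = -1.
Assume a_r = -r^2 − 2r + 2.
Then a_{r+1} = a_r + (-2r − 3) = (-r^2 − 2r + 2) + (-2r − 3) = -r^2 − 4r − 1,
and -(r+1)^2 − 2·(r+1) + 2 = -r^2 − 4r − 1.
This completes the inductive step, so a_m = -m^2 − 2m + 2 for all m ≥ 1.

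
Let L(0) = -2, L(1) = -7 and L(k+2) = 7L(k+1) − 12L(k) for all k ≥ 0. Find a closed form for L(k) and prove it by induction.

Claim: L(k) = -4^k − 3^k.

Base cases: L(0) = -2 and -4^0 − 3^0 = -2; L(1) = -7 and -4^1 − 3^1 = -7.
Assume L(j) = -4^j − 3^j for all 0 ≤ j ≤ r, where r ≥ 1.
Then L(r+1) = 7L(r) − 12L(r−1) = 7·(-4^r − 3^r) − 12·(-4^{r−1} − 3^{r−1}) = -(7·4 − 12)4^{r−1} − (7·3 − 12)3^{r−1} = -16·4^{r−1} − 9·3^{r−1} = -4^{r+1} − 3^{r+1}.
This completes the inductive step, so L(k) = -4^k − 3^k for all k ≥ 0.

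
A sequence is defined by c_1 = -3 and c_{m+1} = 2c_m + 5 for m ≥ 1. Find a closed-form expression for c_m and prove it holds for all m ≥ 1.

Claim: c_m = 2^m − 5.

Base case: c_1 = -3, and 2^1 − 5 = 2 − 5 = -3.
Assume c_k = 2^k − 5 for some k ≥ 1.
Then c_{k+1} = 2c_k + 5 = 2·(2^k − 5) + 5 = 2^{k+1} − 10 + 5 = 2^{k+1} − 5.
So the formula holds for k+1, and by induction c_m = 2^m − 5 for all m ≥ 1.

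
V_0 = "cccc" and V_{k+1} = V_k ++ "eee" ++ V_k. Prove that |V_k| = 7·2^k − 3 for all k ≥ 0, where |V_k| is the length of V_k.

Base case: |V_0| = 4, and 7·2^0 − 3 = 4.
Assume |V_m| = 7·2^m − 3.
Then |V_{m+1}| = |V_m| + 3 + |V_m| = 2|V_m| + 3 = 2(7·2^m − 3) + 3 = 7·2^{m+1} − 6 + 3 = 7·2^{m+1} − 3.
This completes the inductive step, so |V_k| = 7·2^k − 3 for all k ≥ 0.

|V_k| = 7·2^k − 3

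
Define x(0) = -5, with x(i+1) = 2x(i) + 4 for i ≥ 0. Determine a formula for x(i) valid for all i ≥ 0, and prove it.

Claim: x(i) = -2^i − 4.

Base case: x(0) = -5, and -2^0 − 4 = -1 − 4 = -5.
Assume x(r) = -2^r − 4 for some r ≥ 0.
Then x(r+1) = 2x(r) + 4 = 2·(-2^r − 4) + 4 = -2^{r+1} − 8 + 4 = -2^{r+1} − 4.
Hence x(i) = -2^i − 4 for every i ≥ 0, by induction.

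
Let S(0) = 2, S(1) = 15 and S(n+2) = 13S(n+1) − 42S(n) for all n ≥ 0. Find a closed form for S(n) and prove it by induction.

Claim: S(n) = 3·7^n − 6^n.

Base cases: S(0) = 2 and 3·7^0 − 6^0 = 2; S(1) = 15 and 3·7^1 − 6^1 = 15.
Assume S(j) = 3·7^j − 6^j for all 0 ≤ j ≤ m, where m ≥ 1.
Then S(m+1) = 13S(m) − 42S(m−1) = 13·(3·7^m − 6^m) − 42·(3·7^{m−1} − 6^{m−1}) = 3·(13·7 − 42)7^{m−1} − (13·6 − 42)6^{m−1} = 147·7^{m−1} − 36·6^{m−1} = 3·7^{m+1} − 6^{m+1}.
Hence S(n) = 3·7^n − 6^n for every n ≥ 0, by strong induction.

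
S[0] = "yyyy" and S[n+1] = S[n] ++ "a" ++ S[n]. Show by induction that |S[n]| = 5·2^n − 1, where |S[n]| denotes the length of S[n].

Base case: |S[0]| = 4, and 5·2^0 − 1 = 4.
Assume |S[m]| = 5·2^m − 1.
Then |S[m+1]| = |S[m]| + 1 + |S[m]| = 2|S[m]| + 1 = 2(5·2^m − 1) + 1 = 5·2^{m+1} − 2 + 1 = 5·2^{m+1} − 1.
This completes the inductive step, so |S[n]| = 5·2^n − 1 for all n ≥ 0.

|S[n]| = 5·2^n − 1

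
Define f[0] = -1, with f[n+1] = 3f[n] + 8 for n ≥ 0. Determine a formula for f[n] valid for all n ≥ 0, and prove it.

Claim: f[n] = 3^{n+1} − 4.

Base case: f[0] = -1, and 3^{0+1} − 4 = 3 − 4 = -1.
Assume f[j] = 3^{j+1} − 4 for some j ≥ 0.
Then f[j+1] = 3f[j] + 8 = 3·(3^{j+1} − 4) + 8 = 3^{j+2} − 12 + 8 = 3^{j+2} − 4.
Hence f[n] = 3^{n+1} − 4 for every n ≥ 0, by induction.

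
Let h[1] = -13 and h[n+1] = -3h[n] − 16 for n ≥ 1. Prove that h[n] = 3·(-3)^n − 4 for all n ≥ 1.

Base case: h[1] = -13, and 3·(-3)^1 − 4 = -9 − 4 = -13.
Assume h[r] = 3·(-3)^r − 4 for some r ≥ 1.
Then h[r+1] = -3h[r] − 16 = -3·(3·(-3)^r − 4) − 16 = -9·(-3)^r + 12 − 16 = 3·(-3)^{r+1} − 4.
By induction, h[n] = 3·(-3)^n − 4 for all n ≥ 1.

h[n] = 3·(-3)^n − 4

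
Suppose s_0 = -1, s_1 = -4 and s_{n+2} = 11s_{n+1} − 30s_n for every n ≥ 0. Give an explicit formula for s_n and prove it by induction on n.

Claim: s_n = 6^n − 2·5^n.

Base cases: s_0 = -1 and 6^0 − 2·5^0 = -1; s_1 = -4 and 6^1 − 2·5^1 = -4.
Assume s_j = 6^j − 2·5^j for all 0 ≤ j ≤ k, where k ≥ 1.
Then s_{k+1} = 11s_k − 30s_{k−1} = 11·(6^k − 2·5^k) − 30·(6^{k−1} − 2·5^{k−1}) = (11·6 − 30)6^{k−1} − 2·(11·5 − 30)5^{k−1} = 36·6^{k−1} − 50·5^{k−1} = 6^{k+1} − 2·5^{k+1}.
So the formula holds for k+1, and by strong induction s_n = 6^n − 2·5^n for all n ≥ 0.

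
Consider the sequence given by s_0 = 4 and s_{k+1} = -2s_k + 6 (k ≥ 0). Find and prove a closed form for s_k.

Claim: s_k = 2·(-2)^k + 2.

Base case: s_0 = 4, and 2·(-2)^0 + 2 = 2 + 2 = 4.
Assume s_m = 2·(-2)^m + 2 for some m ≥ 0.
Then s_{m+1} = -2s_m + 6 = -2·(2·(-2)^m + 2) + 6 = -4·(-2)^m − 4 + 6 = 2·(-2)^{m+1} + 2.
So the formula holds for m+1, and by induction s_k = 2·(-2)^k + 2 for all k ≥ 0.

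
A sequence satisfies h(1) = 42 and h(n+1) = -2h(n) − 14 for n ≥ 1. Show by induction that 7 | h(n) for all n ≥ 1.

Base case: h(1) = 42 = 7·6, so 7 | h(1).
Assume 7 | h(j), so h(j) = 7t for some integer t.
Then h(j+1) = -2h(j) − 14 = -2·(7t) − 14 = 7(-2t − 2), so 7 | h(j+1).
Hence 7 | h(n) for every n ≥ 1, by induction.

7 | h(n)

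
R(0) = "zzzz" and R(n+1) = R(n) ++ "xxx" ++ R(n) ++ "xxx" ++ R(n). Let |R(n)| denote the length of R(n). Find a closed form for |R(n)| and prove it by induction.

Claim: |R(n)| = 7·3^n − 3.

Base case: |R(0)| = 4, and 7·3^0 − 3 = 4.
Assume |R(r)| = 7·3^r − 3.
Then |R(r+1)| = 3|R(r)| + 6 = 3(7·3^r − 3) + 6 = 7·3^{r+1} − 9 + 6 = 7·3^{r+1} − 3.
This completes the inductive step, so |R(n)| = 7·3^n − 3 for all n ≥ 0.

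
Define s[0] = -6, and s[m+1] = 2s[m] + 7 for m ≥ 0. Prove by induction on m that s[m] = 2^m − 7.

Base case: s[0] = -6, and 2^0 − 7 = 1 − 7 = -6.
Assume s[j] = 2^j − 7 for some j ≥ 0.
Then s[j+1] = 2s[j] + 7 = 2·(2^j − 7) + 7 = 2^{j+1} − 14 + 7 = 2^{j+1} − 7.
By induction, s[m] = 2^m − 7 for all m ≥ 0.

s[m] = 2^m − 7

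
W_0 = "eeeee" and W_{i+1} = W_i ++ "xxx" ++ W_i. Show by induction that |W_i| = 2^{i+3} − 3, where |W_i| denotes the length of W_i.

Base case: |W_0| = 5, and 2^{0+3} − 3 = 5.
Assume |W_j| = 2^{j+3} − 3.
Then |W_{j+1}| = |W_j| + 3 + |W_j| = 2|W_j| + 3 = 2(2^{j+3} − 3) + 3 = 2^{j+1+3} − 6 + 3 = 2^{j+1+3} − 3.
By induction, |W_i| = 2^{i+3} − 3 for all i ≥ 0.

|W_i| = 2^{i+3} − 3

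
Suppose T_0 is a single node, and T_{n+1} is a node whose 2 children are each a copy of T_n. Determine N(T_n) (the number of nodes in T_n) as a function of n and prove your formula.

Claim: N(T_n) = 2^{n+1} − 1.

Base case: N(T_0) = 1, and 2^{0+1} − 1 = 1.
Assume N(T_k) = 2^{k+1} − 1.
Then N(T_{k+1}) = 1 + 2N(T_k) = 1 + 2(2^{k+1} − 1) = 2^{k+2} − 2 + 1 = 2^{k+2} − 1.
Hence N(T_n) = 2^{n+1} − 1 for every n ≥ 0, by induction.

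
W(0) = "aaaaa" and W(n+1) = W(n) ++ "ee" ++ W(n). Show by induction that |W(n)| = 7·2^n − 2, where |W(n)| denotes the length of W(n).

Base case: |W(0)| = 5, and 7·2^0 − 2 = 5.
Assume |W(k)| = 7·2^k − 2.
Then |W(k+1)| = |W(k)| + 2 + |W(k)| = 2|W(k)| + 2 = 2(7·2^k − 2) + 2 = 7·2^{k+1} − 4 + 2 = 7·2^{k+1} − 2.
By induction, |W(n)| = 7·2^n − 2 for all n ≥ 0.

|W(n)| = 7·2^n − 2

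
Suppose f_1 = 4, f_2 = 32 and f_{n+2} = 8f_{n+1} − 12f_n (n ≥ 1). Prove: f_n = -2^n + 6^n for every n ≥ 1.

Base cases: f_1 = 4 and -2^1 + 6^1 = 4; f_2 = 32 and -2^2 + 6^2 = 32.
Assume f_j = -2^j + 6^j for all 1 ≤ j ≤ k, where k ≥ 2.
Then f_{k+1} = 8f_k − 12f_{k−1} = 8·(-2^k + 6^k) − 12·(-2^{k−1} + 6^{k−1}) = -(8·2 − 12)2^{k−1} + (8·6 − 12)6^{k−1} = -4·2^{k−1} + 36·6^{k−1} = -2^{k+1} + 6^{k+1}.
So the formula holds for k+1, and by strong induction f_n = -2^n + 6^n for all n ≥ 1.

f_n = -2^n + 6^n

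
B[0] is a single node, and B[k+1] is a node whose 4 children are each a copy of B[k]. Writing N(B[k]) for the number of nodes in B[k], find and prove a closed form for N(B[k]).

Claim: N(B[k]) = (4^{k+1} − 1)/3.

Base case: N(B[0]) = 1, and (4^{0+1} − 1)/3 = 1.
Assume N(B[r]) = (4^{r+1} − 1)/3.
Then N(B[r+1]) = 1 + 4N(B[r]) = 1 + 4·(4^{r+1} − 1)/3 = 1 + (4^{r+2} − 4)/3 = (3 + 4^{r+2} − 4)/3 = (4^{r+2} − 1)/3.
This completes the inductive step, so N(B[k]) = (4^{k+1} − 1)/3 for all k ≥ 0.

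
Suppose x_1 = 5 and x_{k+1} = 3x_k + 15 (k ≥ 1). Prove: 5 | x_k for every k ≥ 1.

Base case: x_1 = 5 = 5·1, so 5 | x_1.
Assume 5 | x_r, so x_r = 5t for some integer t.
Then x_{r+1} = 3x_r + 15 = 3·(5t) + 15 = 5(3t + 3), so 5 | x_{r+1}.
This completes the inductive step, so 5 | x_k for all k ≥ 1.

5 | x_k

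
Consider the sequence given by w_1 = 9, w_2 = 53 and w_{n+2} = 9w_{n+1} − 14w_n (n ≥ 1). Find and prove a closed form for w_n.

Claim: w_n = 7^n + 2^n.

Base cases: w_1 = 9 and 7^1 + 2^1 = 9; w_2 = 53 and 7^2 + 2^2 = 53.
Assume w_j = 7^j + 2^j for all 1 ≤ j ≤ m, where m ≥ 2.
Then w_{m+1} = 9w_m − 14w_{m−1} = 9·(7^m + 2^m) − 14·(7^{m−1} + 2^{m−1}) = (9·7 − 14)7^{m−1} + (9·2 − 14)2^{m−1} = 49·7^{m−1} + 4·2^{m−1} = 7^{m+1} + 2^{m+1}.
So the formula holds for m+1, and by strong induction w_n = 7^n + 2^n for all n ≥ 1.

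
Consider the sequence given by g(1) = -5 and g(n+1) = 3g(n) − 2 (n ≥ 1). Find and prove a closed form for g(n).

Claim: g(n) = -2·3^n + 1.

Base case: g(1) = -5, and -2·3^1 + 1 = -6 + 1 = -5.
Assume g(j) = -2·3^j + 1 for some j ≥ 1.
Then g(j+1) = 3g(j) − 2 = 3·(-2·3^j + 1) − 2 = -6·3^j + 3 − 2 = -2·3^{j+1} + 1.
By induction, g(n) = -2·3^n + 1 for all n ≥ 1.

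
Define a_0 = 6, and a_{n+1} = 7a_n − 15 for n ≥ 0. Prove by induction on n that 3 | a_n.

Base case: a_0 = 6 = 3·2, so 3 | a_0.
Assume 3 | a_k, so a_k = 3t for some integer t.
Then a_{k+1} = 7a_k − 15 = 7·(3t) − 15 = 3(7t − 5), so 3 | a_{k+1}.
This completes the inductive step, so 3 | a_n for all n ≥ 0.

3 | a_n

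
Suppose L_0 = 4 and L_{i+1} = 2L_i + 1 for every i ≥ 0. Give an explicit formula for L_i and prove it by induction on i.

Claim: L_i = 5·2^i − 1.

Base case: L_0 = 4, and 5·2^0 − 1 = 5 − 1 = 4.
Assume L_m = 5·2^m − 1 for some m ≥ 0.
Then L_{m+1} = 2L_m + 1 = 2·(5·2^m − 1) + 1 = 10·2^m − 2 + 1 = 5·2^{m+1} − 1.
By induction, L_i = 5·2^i − 1 for all i ≥ 0.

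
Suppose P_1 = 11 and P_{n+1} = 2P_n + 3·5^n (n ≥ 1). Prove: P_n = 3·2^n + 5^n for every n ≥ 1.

Base case: P_1 = 11, and 3·2^1 + 5^1 = 6 + 5 = 11.
Assume P_r = 3·2^r + 5^r for some r ≥ 1.
Then P_{r+1} = 2P_r + 3·5^r = 2·(3·2^r + 5^r) + 3·5^r = 3·2^{r+1} + 2·5^r + 3·5^r = 3·2^{r+1} + 5·5^r = 3·2^{r+1} + 5^{r+1}.
By induction, P_n = 3·2^n + 5^n for all n ≥ 1.

P_n = 3·2^n + 5^n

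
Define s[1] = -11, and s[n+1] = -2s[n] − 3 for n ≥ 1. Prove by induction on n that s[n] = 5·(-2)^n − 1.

Base case: s[1] = -11, and 5·(-2)^1 − 1 = -10 − 1 = -11.
Assume s[k] = 5·(-2)^k − 1 for some k ≥ 1.
Then s[k+1] = -2s[k] − 3 = -2·(5·(-2)^k − 1) − 3 = -10·(-2)^k + 2 − 3 = 5·(-2)^{k+1} − 1.
So the formula holds for k+1, and by induction s[n] = 5·(-2)^n − 1 for all n ≥ 1.

s[n] = 5·(-2)^n − 1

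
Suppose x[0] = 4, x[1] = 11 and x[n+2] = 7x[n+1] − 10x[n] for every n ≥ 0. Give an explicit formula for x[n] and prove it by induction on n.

Claim: x[n] = 3·2^n + 5^n.

Base cases: x[0] = 4 and 3·2^0 + 5^0 = 4; x[1] = 11 and 3·2^1 + 5^1 = 11.
Assume x[j] = 3·2^j + 5^j for all 0 ≤ j ≤ m, where m ≥ 1.
Then x[m+1] = 7x[m] − 10x[m−1] = 7·(3·2^m + 5^m) − 10·(3·2^{m−1} + 5^{m−1}) = 3·(7·2 − 10)2^{m−1} + (7·5 − 10)5^{m−1} = 12·2^{m−1} + 25·5^{m−1} = 3·2^{m+1} + 5^{m+1}.
This completes the inductive step, so x[n] = 3·2^n + 5^n for all n ≥ 0.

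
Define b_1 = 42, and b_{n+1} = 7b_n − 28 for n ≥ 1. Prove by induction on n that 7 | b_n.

Base case: b_1 = 42 = 7·6, so 7 | b_1.
Assume 7 | b_k, so b_k = 7t for some integer t.
Then b_{k+1} = 7b_k − 28 = 7·(7t) − 28 = 7(7t − 4), so 7 | b_{k+1}.
Hence 7 | b_n for every n ≥ 1, by induction.

7 | b_n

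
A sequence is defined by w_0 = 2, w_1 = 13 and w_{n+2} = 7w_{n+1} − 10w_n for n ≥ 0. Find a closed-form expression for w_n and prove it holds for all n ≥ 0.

Claim: w_n = 3·5^n − 2^n.

Base cases: w_0 = 2 and 3·5^0 − 2^0 = 2; w_1 = 13 and 3·5^1 − 2^1 = 13.
Assume w_i = 3·5^i − 2^i for all 0 ≤ i ≤ j, where j ≥ 1.
Then w_{j+1} = 7w_j − 10w_{j−1} = 7·(3·5^j − 2^j) − 10·(3·5^{j−1} − 2^{j−1}) = 3·(7·5 − 10)5^{j−1} − (7·2 − 10)2^{j−1} = 75·5^{j−1} − 4·2^{j−1} = 3·5^{j+1} − 2^{j+1}.
This completes the inductive step, so w_n = 3·5^n − 2^n for all n ≥ 0.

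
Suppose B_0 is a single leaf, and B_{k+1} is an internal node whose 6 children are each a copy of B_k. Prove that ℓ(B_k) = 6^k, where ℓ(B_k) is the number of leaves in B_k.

Base case: ℓ(B_0) = 1, and 6^0 = 1.
Assume ℓ(B_m) = 6^m.
Then ℓ(B_{m+1}) = 6·ℓ(B_m) = 6·6^m = 6^{m+1}.
So the formula holds for m+1, and by induction ℓ(B_k) = 6^k for all k ≥ 0.

ℓ(B_k) = 6^k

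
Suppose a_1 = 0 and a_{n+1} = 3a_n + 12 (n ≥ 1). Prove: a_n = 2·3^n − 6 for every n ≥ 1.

Base case: a_1 = 0, and 2·3^1 − 6 = 6 − 6 = 0.
Assume a_j = 2·3^j − 6 for some j ≥ 1.
Then a_{j+1} = 3a_j + 12 = 3·(2·3^j − 6) + 12 = 6·3^j − 18 + 12 = 2·3^{j+1} − 6.
By induction, a_n = 2·3^n − 6 for all n ≥ 1.

a_n = 2·3^n − 6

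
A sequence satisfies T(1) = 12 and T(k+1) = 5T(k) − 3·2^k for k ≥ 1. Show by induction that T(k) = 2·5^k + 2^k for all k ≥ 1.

Base case: T(1) = 12, and 2·5^1 + 2^1 = 10 + 2 = 12.
Assume T(r) = 2·5^r + 2^r for some r ≥ 1.
Then T(r+1) = 5T(r) − 3·2^r = 5·(2·5^r + 2^r) − 3·2^r = 2·5^{r+1} + 5·2^r − 3·2^r = 2·5^{r+1} + 2·2^r = 2·5^{r+1} + 2^{r+1}.
This completes the inductive step, so T(k) = 2·5^k + 2^k for all k ≥ 1.

T(k) = 2·5^k + 2^k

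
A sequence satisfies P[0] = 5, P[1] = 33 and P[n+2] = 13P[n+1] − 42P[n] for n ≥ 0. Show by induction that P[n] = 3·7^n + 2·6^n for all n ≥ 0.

Base cases: P[0] = 5 and 3·7^0 + 2·6^0 = 5; P[1] = 33 and 3·7^1 + 2·6^1 = 33.
Assume P[j] = 3·7^j + 2·6^j for all 0 ≤ j ≤ m, where m ≥ 1.
Then P[m+1] = 13P[m] − 42P[m−1] = 13·(3·7^m + 2·6^m) − 42·(3·7^{m−1} + 2·6^{m−1}) = 3·(13·7 − 42)7^{m−1} + 2·(13·6 − 42)6^{m−1} = 147·7^{m−1} + 72·6^{m−1} = 3·7^{m+1} + 2·6^{m+1}.
Hence P[n] = 3·7^n + 2·6^n for every n ≥ 0, by strong induction.

P[n] = 3·7^n + 2·6^n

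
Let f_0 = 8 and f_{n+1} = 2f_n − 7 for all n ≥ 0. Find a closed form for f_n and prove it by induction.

Claim: f_n = 2^n + 7.

Base case: f_0 = 8, and 2^0 + 7 = 1 + 7 = 8.
Assume f_j = 2^j + 7 for some j ≥ 0.
Then f_{j+1} = 2f_j − 7 = 2·(2^j + 7) − 7 = 2^{j+1} + 14 − 7 = 2^{j+1} + 7.
So the formula holds for j+1, and by induction f_n = 2^n + 7 for all n ≥ 0.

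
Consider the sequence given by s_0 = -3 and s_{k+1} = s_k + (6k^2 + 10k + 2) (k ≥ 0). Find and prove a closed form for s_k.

Claim: s_k = 2k^3 + 2k^2 − 2k − 3.

Base case: s_0 = -3, and 2·0^3 + 2·0^2 − 2·0 − 3 = -3.
Assume s_r = 2r^3 + 2r^2 − 2r − 3.
Then s_{r+1} = s_r + (6r^2 + 10r + 2) = (2r^3 + 2r^2 − 2r − 3) + (6r^2 + 10r + 2) = 2r^3 + 8r^2 + 8r − 1,
and 2·(r+1)^3 + 2·(r+1)^2 − 2·(r+1) − 3 = 2r^3 + 8r^2 + 8r − 1.
This completes the inductive step, so s_k = 2k^3 + 2k^2 − 2k − 3 for all k ≥ 0.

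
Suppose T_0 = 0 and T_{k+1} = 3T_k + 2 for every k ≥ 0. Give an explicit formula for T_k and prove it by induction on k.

Claim: T_k = 3^k − 1.

Base case: T_0 = 0, and 3^0 − 1 = 1 − 1 = 0.
Assume T_r = 3^r − 1 for some r ≥ 0.
Then T_{r+1} = 3T_r + 2 = 3·(3^r − 1) + 2 = 3^{r+1} − 3 + 2 = 3^{r+1} − 1.
So the formula holds for r+1, and by induction T_k = 3^k − 1 for all k ≥ 0.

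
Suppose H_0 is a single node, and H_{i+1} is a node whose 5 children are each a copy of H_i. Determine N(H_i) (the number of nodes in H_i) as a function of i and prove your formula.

Claim: N(H_i) = (5^{i+1} − 1)/4.

Base case: N(H_0) = 1, and (5^{0+1} − 1)/4 = 1.
Assume N(H_m) = (5^{m+1} − 1)/4.
Then N(H_{m+1}) = 1 + 5N(H_m) = 1 + 5·(5^{m+1} − 1)/4 = 1 + (5^{m+2} − 5)/4 = (4 + 5^{m+2} − 5)/4 = (5^{m+2} − 1)/4.
By induction, N(H_i) = (5^{i+1} − 1)/4 for all i ≥ 0.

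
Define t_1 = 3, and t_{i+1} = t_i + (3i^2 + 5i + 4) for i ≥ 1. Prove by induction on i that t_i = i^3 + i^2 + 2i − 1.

Base case: t_1 = 3, and 1^3 + 1^2 + 2·1 − 1 = 3.
Assume t_m = m^3 + m^2 + 2m − 1.
Then t_{m+1} = t_m + (3m^2 + 5m + 4) = (m^3 + m^2 + 2m − 1) + (3m^2 + 5m + 4) = m^3 + 4m^2 + 7m + 3,
and (m+1)^3 + (m+1)^2 + 2·(m+1) − 1 = m^3 + 4m^2 + 7m + 3.
Hence t_i = i^3 + i^2 + 2i − 1 for every i ≥ 1, by induction.

t_i = i^3 + i^2 + 2i − 1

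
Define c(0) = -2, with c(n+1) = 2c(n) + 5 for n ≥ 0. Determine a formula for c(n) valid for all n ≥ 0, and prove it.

Claim: c(n) = 3·2^n − 5.

Base case: c(0) = -2, and 3·2^0 − 5 = 3 − 5 = -2.
Assume c(k) = 3·2^k − 5 for some k ≥ 0.
Then c(k+1) = 2c(k) + 5 = 2·(3·2^k − 5) + 5 = 6·2^k − 10 + 5 = 3·2^{k+1} − 5.
Hence c(n) = 3·2^n − 5 for every n ≥ 0, by induction.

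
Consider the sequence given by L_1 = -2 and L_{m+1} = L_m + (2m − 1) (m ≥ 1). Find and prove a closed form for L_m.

Claim: L_m = m^2 − 2m − 1.

Base case: L_1 = -2, and 1^2 − 2·1 − 1 = -2.
Assume L_k = k^2 − 2k − 1.
Then L_{k+1} = L_k + (2k − 1) = (k^2 − 2k − 1) + (2k − 1) = k^2 − 2,
and (k+1)^2 − 2·(k+1) − 1 = k^2 − 2.
Hence L_m = m^2 − 2m − 1 for every m ≥ 1, by induction.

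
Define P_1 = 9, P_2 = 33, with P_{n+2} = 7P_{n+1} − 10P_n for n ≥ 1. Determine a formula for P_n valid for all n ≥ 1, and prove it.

Claim: P_n = 2·2^n + 5^n.

Base cases: P_1 = 9 and 2·2^1 + 5^1 = 9; P_2 = 33 and 2·2^2 + 5^2 = 33.
Assume P_j = 2·2^j + 5^j for all 1 ≤ j ≤ k, where k ≥ 2.
Then P_{k+1} = 7P_k − 10P_{k−1} = 7·(2·2^k + 5^k) − 10·(2·2^{k−1} + 5^{k−1}) = 2·(7·2 − 10)2^{k−1} + (7·5 − 10)5^{k−1} = 8·2^{k−1} + 25·5^{k−1} = 2·2^{k+1} + 5^{k+1}.
So the formula holds for k+1, and by strong induction P_n = 2·2^n + 5^n for all n ≥ 1.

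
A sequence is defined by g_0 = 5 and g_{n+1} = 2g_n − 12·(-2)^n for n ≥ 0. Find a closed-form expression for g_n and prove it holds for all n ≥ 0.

Claim: g_n = 2·2^n + 3·(-2)^n.

Base case: g_0 = 5, and 2·2^0 + 3·(-2)^0 = 2 + 3 = 5.
Assume g_j = 2·2^j + 3·(-2)^j for some j ≥ 0.
Then g_{j+1} = 2g_j − 12·(-2)^j = 2·(2·2^j + 3·(-2)^j) − 12·(-2)^j = 2·2^{j+1} + 6·(-2)^j − 12·(-2)^j = 2·2^{j+1} − 6·(-2)^j = 2·2^{j+1} + 3·(-2)^{j+1}.
Hence g_n = 2·2^n + 3·(-2)^n for every n ≥ 0, by induction.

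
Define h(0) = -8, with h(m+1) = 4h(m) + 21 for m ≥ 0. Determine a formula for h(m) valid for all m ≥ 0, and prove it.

Claim: h(m) = -4^m − 7.

Base case: h(0) = -8, and -4^0 − 7 = -1 − 7 = -8.
Assume h(r) = -4^r − 7 for some r ≥ 0.
Then h(r+1) = 4h(r) + 21 = 4·(-4^r − 7) + 21 = -4^{r+1} − 28 + 21 = -4^{r+1} − 7.
Hence h(m) = -4^m − 7 for every m ≥ 0, by induction.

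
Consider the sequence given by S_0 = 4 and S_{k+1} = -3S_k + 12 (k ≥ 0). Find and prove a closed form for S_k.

Claim: S_k = (-3)^k + 3.

Base case: S_0 = 4, and (-3)^0 + 3 = 1 + 3 = 4.
Assume S_j = (-3)^j + 3 for some j ≥ 0.
Then S_{j+1} = -3S_j + 12 = -3·((-3)^j + 3) + 12 = -3·(-3)^j − 9 + 12 = (-3)^{j+1} + 3.
This completes the inductive step, so S_k = (-3)^k + 3 for all k ≥ 0.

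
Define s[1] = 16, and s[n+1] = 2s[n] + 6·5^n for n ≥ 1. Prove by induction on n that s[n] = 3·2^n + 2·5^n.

Base case: s[1] = 16, and 3·2^1 + 2·5^1 = 6 + 10 = 16.
Assume s[k] = 3·2^k + 2·5^k for some k ≥ 1.
Then s[k+1] = 2s[k] + 6·5^k = 2·(3·2^k + 2·5^k) + 6·5^k = 3·2^{k+1} + 4·5^k + 6·5^k = 3·2^{k+1} + 10·5^k = 3·2^{k+1} + 2·5^{k+1}.
Hence s[n] = 3·2^n + 2·5^n for every n ≥ 1, by induction.

s[n] = 3·2^n + 2·5^n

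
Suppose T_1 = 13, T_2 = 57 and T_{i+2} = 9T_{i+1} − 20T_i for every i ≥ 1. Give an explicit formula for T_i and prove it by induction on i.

Claim: T_i = 5^i + 2·4^i.

Base cases: T_1 = 13 and 5^1 + 2·4^1 = 13; T_2 = 57 and 5^2 + 2·4^2 = 57.
Assume T_j = 5^j + 2·4^j for all 1 ≤ j ≤ m, where m ≥ 2.
Then T_{m+1} = 9T_m − 20T_{m−1} = 9·(5^m + 2·4^m) − 20·(5^{m−1} + 2·4^{m−1}) = (9·5 − 20)5^{m−1} + 2·(9·4 − 20)4^{m−1} = 25·5^{m−1} + 32·4^{m−1} = 5^{m+1} + 2·4^{m+1}.
This completes the inductive step, so T_i = 5^i + 2·4^i for all i ≥ 1.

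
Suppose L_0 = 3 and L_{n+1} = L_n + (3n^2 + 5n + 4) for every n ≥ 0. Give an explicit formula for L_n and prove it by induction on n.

Claim: L_n = n^3 + n^2 + 2n + 3.

Base case: L_0 = 3, and 0^3 + 0^2 + 2·0 + 3 = 3.
Assume L_r = r^3 + r^2 + 2r + 3.
Then L_{r+1} = L_r + (3r^2 + 5r + 4) = (r^3 + r^2 + 2r + 3) + (3r^2 + 5r + 4) = r^3 + 4r^2 + 7r + 7,
and (r+1)^3 + (r+1)^2 + 2·(r+1) + 3 = r^3 + 4r^2 + 7r + 7.
By induction, L_n = n^3 + n^2 + 2n + 3 for all n ≥ 0.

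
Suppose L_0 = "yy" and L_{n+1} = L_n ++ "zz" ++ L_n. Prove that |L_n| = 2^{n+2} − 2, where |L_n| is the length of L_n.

Base case: |L_0| = 2, and 2^{0+2} − 2 = 2.
Assume |L_m| = 2^{m+2} − 2.
Then |L_{m+1}| = |L_m| + 2 + |L_m| = 2|L_m| + 2 = 2(2^{m+2} − 2) + 2 = 2^{m+3} − 4 + 2 = 2^{m+3} − 2.
This completes the inductive step, so |L_n| = 2^{n+2} − 2 for all n ≥ 0.

|L_n| = 2^{n+2} − 2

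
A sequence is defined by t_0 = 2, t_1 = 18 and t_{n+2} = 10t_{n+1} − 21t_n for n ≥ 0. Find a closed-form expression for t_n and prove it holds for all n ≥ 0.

Claim: t_n = 3·7^n − 3^n.

Base cases: t_0 = 2 and 3·7^0 − 3^0 = 2; t_1 = 18 and 3·7^1 − 3^1 = 18.
Assume t_j = 3·7^j − 3^j for all 0 ≤ j ≤ r, where r ≥ 1.
Then t_{r+1} = 10t_r − 21t_{r−1} = 10·(3·7^r − 3^r) − 21·(3·7^{r−1} − 3^{r−1}) = 3·(10·7 − 21)7^{r−1} − (10·3 − 21)3^{r−1} = 147·7^{r−1} − 9·3^{r−1} = 3·7^{r+1} − 3^{r+1}.
By strong induction, t_n = 3·7^n − 3^n for all n ≥ 0.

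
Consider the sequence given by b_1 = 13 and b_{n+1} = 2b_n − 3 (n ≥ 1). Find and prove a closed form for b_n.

Claim: b_n = 5·2^n + 3.

Base case: b_1 = 13, and 5·2^1 + 3 = 10 + 3 = 13.
Assume b_m = 5·2^m + 3 for some m ≥ 1.
Then b_{m+1} = 2b_m − 3 = 2·(5·2^m + 3) − 3 = 10·2^m + 6 − 3 = 5·2^{m+1} + 3.
So the formula holds for m+1, and by induction b_n = 5·2^n + 3 for all n ≥ 1.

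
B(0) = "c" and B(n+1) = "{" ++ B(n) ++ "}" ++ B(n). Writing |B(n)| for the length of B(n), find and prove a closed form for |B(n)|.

Claim: |B(n)| = 3·2^n − 2.

Base case: |B(0)| = 1, and 3·2^0 − 2 = 1.
Assume |B(r)| = 3·2^r − 2.
Then |B(r+1)| = 1 + |B(r)| + 1 + |B(r)| = 2|B(r)| + 2 = 2(3·2^r − 2) + 2 = 3·2^{r+1} − 4 + 2 = 3·2^{r+1} − 2.
By induction, |B(n)| = 3·2^n − 2 for all n ≥ 0.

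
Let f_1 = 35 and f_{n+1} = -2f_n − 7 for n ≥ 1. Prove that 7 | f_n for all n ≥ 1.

Base case: f_1 = 35 = 7·5, so 7 | f_1.
Assume 7 | f_r, so f_r = 7t for some integer t.
Then f_{r+1} = -2f_r − 7 = -2·(7t) − 7 = 7(-2t − 1), so 7 | f_{r+1}.
So the property holds for r+1, and by induction 7 | f_n for all n ≥ 1.

7 | f_n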